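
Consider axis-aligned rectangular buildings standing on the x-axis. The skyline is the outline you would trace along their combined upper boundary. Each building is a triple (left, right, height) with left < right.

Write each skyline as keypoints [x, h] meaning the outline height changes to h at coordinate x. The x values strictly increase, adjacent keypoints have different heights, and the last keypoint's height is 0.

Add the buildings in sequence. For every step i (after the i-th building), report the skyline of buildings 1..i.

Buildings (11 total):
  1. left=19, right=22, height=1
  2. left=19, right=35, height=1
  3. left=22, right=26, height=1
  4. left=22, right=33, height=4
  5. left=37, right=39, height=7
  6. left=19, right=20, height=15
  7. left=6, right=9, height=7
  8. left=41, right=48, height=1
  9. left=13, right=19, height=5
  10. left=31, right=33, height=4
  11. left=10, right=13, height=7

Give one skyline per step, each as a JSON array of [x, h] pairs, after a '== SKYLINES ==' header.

== SKYLINES ==
[[19,1],[22,0]]
[[19,1],[35,0]]
[[19,1],[35,0]]
[[19,1],[22,4],[33,1],[35,0]]
[[19,1],[22,4],[33,1],[35,0],[37,7],[39,0]]
[[19,15],[20,1],[22,4],[33,1],[35,0],[37,7],[39,0]]
[[6,7],[9,0],[19,15],[20,1],[22,4],[33,1],[35,0],[37,7],[39,0]]
[[6,7],[9,0],[19,15],[20,1],[22,4],[33,1],[35,0],[37,7],[39,0],[41,1],[48,0]]
[[6,7],[9,0],[13,5],[19,15],[20,1],[22,4],[33,1],[35,0],[37,7],[39,0],[41,1],[48,0]]
[[6,7],[9,0],[13,5],[19,15],[20,1],[22,4],[33,1],[35,0],[37,7],[39,0],[41,1],[48,0]]
[[6,7],[9,0],[10,7],[13,5],[19,15],[20,1],[22,4],[33,1],[35,0],[37,7],[39,0],[41,1],[48,0]]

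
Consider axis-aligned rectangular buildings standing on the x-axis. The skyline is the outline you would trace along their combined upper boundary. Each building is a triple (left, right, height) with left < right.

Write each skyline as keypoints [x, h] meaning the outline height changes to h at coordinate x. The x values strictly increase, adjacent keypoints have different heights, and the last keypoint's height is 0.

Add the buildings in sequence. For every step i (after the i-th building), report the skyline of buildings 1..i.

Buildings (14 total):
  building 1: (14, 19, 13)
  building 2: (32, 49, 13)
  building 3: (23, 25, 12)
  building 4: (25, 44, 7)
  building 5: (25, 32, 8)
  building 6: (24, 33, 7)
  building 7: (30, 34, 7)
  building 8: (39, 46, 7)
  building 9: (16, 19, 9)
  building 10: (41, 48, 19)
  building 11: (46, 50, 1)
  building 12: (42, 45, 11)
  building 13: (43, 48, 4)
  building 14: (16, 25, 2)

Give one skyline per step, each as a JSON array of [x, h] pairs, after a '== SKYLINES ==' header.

== SKYLINES ==
[[14,13],[19,0]]
[[14,13],[19,0],[32,13],[49,0]]
[[14,13],[19,0],[23,12],[25,0],[32,13],[49,0]]
[[14,13],[19,0],[23,12],[25,7],[32,13],[49,0]]
[[14,13],[19,0],[23,12],[25,8],[32,13],[49,0]]
[[14,13],[19,0],[23,12],[25,8],[32,13],[49,0]]
[[14,13],[19,0],[23,12],[25,8],[32,13],[49,0]]
[[14,13],[19,0],[23,12],[25,8],[32,13],[49,0]]
[[14,13],[19,0],[23,12],[25,8],[32,13],[49,0]]
[[14,13],[19,0],[23,12],[25,8],[32,13],[41,19],[48,13],[49,0]]
[[14,13],[19,0],[23,12],[25,8],[32,13],[41,19],[48,13],[49,1],[50,0]]
[[14,13],[19,0],[23,12],[25,8],[32,13],[41,19],[48,13],[49,1],[50,0]]
[[14,13],[19,0],[23,12],[25,8],[32,13],[41,19],[48,13],[49,1],[50,0]]
[[14,13],[19,2],[23,12],[25,8],[32,13],[41,19],[48,13],[49,1],[50,0]]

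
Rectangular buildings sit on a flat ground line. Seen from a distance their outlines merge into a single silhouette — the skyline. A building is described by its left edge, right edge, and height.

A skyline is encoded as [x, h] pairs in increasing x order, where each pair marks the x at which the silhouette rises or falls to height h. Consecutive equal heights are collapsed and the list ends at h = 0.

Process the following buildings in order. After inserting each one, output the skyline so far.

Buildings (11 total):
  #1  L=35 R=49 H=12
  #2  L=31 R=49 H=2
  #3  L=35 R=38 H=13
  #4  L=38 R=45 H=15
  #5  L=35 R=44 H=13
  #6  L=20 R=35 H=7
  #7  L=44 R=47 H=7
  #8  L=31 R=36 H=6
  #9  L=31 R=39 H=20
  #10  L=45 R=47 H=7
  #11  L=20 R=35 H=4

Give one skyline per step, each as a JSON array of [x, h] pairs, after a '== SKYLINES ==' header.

== SKYLINES ==
[[35,12],[49,0]]
[[31,2],[35,12],[49,0]]
[[31,2],[35,13],[38,12],[49,0]]
[[31,2],[35,13],[38,15],[45,12],[49,0]]
[[31,2],[35,13],[38,15],[45,12],[49,0]]
[[20,7],[35,13],[38,15],[45,12],[49,0]]
[[20,7],[35,13],[38,15],[45,12],[49,0]]
[[20,7],[35,13],[38,15],[45,12],[49,0]]
[[20,7],[31,20],[39,15],[45,12],[49,0]]
[[20,7],[31,20],[39,15],[45,12],[49,0]]
[[20,7],[31,20],[39,15],[45,12],[49,0]]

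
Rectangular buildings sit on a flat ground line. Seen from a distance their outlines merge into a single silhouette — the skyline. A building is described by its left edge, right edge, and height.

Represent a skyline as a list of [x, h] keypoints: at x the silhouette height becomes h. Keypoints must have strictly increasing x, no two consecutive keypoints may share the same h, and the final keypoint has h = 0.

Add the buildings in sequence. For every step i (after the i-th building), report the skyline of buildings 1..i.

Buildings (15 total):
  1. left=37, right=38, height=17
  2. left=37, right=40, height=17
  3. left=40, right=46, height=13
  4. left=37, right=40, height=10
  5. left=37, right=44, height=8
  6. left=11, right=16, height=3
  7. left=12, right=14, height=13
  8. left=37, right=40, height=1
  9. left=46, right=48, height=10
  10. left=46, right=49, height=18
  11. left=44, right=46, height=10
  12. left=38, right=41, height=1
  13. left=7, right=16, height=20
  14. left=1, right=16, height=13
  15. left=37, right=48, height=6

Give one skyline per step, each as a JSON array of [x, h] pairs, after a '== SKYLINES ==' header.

== SKYLINES ==
[[37,17],[38,0]]
[[37,17],[40,0]]
[[37,17],[40,13],[46,0]]
[[37,17],[40,13],[46,0]]
[[37,17],[40,13],[46,0]]
[[11,3],[16,0],[37,17],[40,13],[46,0]]
[[11,3],[12,13],[14,3],[16,0],[37,17],[40,13],[46,0]]
[[11,3],[12,13],[14,3],[16,0],[37,17],[40,13],[46,0]]
[[11,3],[12,13],[14,3],[16,0],[37,17],[40,13],[46,10],[48,0]]
[[11,3],[12,13],[14,3],[16,0],[37,17],[40,13],[46,18],[49,0]]
[[11,3],[12,13],[14,3],[16,0],[37,17],[40,13],[46,18],[49,0]]
[[11,3],[12,13],[14,3],[16,0],[37,17],[40,13],[46,18],[49,0]]
[[7,20],[16,0],[37,17],[40,13],[46,18],[49,0]]
[[1,13],[7,20],[16,0],[37,17],[40,13],[46,18],[49,0]]
[[1,13],[7,20],[16,0],[37,17],[40,13],[46,18],[49,0]]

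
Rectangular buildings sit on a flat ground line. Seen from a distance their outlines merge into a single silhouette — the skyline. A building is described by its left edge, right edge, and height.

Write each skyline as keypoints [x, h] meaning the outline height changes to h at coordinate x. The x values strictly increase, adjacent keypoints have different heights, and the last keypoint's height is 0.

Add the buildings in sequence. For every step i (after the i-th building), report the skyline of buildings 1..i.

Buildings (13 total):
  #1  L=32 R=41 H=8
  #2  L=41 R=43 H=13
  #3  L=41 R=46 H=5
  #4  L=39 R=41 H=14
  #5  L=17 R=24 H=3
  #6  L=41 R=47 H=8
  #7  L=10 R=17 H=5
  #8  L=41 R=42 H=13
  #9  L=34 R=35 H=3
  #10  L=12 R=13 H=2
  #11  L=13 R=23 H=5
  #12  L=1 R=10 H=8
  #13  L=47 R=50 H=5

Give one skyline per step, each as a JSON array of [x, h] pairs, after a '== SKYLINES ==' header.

== SKYLINES ==
[[32,8],[41,0]]
[[32,8],[41,13],[43,0]]
[[32,8],[41,13],[43,5],[46,0]]
[[32,8],[39,14],[41,13],[43,5],[46,0]]
[[17,3],[24,0],[32,8],[39,14],[41,13],[43,5],[46,0]]
[[17,3],[24,0],[32,8],[39,14],[41,13],[43,8],[47,0]]
[[10,5],[17,3],[24,0],[32,8],[39,14],[41,13],[43,8],[47,0]]
[[10,5],[17,3],[24,0],[32,8],[39,14],[41,13],[43,8],[47,0]]
[[10,5],[17,3],[24,0],[32,8],[39,14],[41,13],[43,8],[47,0]]
[[10,5],[17,3],[24,0],[32,8],[39,14],[41,13],[43,8],[47,0]]
[[10,5],[23,3],[24,0],[32,8],[39,14],[41,13],[43,8],[47,0]]
[[1,8],[10,5],[23,3],[24,0],[32,8],[39,14],[41,13],[43,8],[47,0]]
[[1,8],[10,5],[23,3],[24,0],[32,8],[39,14],[41,13],[43,8],[47,5],[50,0]]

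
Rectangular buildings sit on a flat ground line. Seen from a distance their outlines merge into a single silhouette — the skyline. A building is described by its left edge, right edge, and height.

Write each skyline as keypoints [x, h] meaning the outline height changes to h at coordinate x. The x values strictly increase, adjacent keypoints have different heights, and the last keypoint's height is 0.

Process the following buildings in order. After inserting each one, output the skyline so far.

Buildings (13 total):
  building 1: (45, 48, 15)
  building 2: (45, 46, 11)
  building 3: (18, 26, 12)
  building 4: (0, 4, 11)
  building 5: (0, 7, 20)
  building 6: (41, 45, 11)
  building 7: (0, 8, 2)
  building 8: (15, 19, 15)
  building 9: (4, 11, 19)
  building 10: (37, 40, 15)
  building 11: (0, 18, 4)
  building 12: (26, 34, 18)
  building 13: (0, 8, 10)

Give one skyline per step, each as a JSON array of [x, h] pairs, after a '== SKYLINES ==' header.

== SKYLINES ==
[[45,15],[48,0]]
[[45,15],[48,0]]
[[18,12],[26,0],[45,15],[48,0]]
[[0,11],[4,0],[18,12],[26,0],[45,15],[48,0]]
[[0,20],[7,0],[18,12],[26,0],[45,15],[48,0]]
[[0,20],[7,0],[18,12],[26,0],[41,11],[45,15],[48,0]]
[[0,20],[7,2],[8,0],[18,12],[26,0],[41,11],[45,15],[48,0]]
[[0,20],[7,2],[8,0],[15,15],[19,12],[26,0],[41,11],[45,15],[48,0]]
[[0,20],[7,19],[11,0],[15,15],[19,12],[26,0],[41,11],[45,15],[48,0]]
[[0,20],[7,19],[11,0],[15,15],[19,12],[26,0],[37,15],[40,0],[41,11],[45,15],[48,0]]
[[0,20],[7,19],[11,4],[15,15],[19,12],[26,0],[37,15],[40,0],[41,11],[45,15],[48,0]]
[[0,20],[7,19],[11,4],[15,15],[19,12],[26,18],[34,0],[37,15],[40,0],[41,11],[45,15],[48,0]]
[[0,20],[7,19],[11,4],[15,15],[19,12],[26,18],[34,0],[37,15],[40,0],[41,11],[45,15],[48,0]]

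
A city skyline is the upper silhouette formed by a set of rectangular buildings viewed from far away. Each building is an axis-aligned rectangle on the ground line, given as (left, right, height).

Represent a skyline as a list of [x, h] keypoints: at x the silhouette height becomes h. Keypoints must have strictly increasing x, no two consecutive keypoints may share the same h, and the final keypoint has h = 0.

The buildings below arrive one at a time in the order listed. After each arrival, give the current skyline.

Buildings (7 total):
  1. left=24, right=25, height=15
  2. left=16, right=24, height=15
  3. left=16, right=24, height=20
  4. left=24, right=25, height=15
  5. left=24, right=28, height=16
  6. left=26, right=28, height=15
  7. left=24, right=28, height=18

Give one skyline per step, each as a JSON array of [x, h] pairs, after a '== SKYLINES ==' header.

== SKYLINES ==
[[24,15],[25,0]]
[[16,15],[25,0]]
[[16,20],[24,15],[25,0]]
[[16,20],[24,15],[25,0]]
[[16,20],[24,16],[28,0]]
[[16,20],[24,16],[28,0]]
[[16,20],[24,18],[28,0]]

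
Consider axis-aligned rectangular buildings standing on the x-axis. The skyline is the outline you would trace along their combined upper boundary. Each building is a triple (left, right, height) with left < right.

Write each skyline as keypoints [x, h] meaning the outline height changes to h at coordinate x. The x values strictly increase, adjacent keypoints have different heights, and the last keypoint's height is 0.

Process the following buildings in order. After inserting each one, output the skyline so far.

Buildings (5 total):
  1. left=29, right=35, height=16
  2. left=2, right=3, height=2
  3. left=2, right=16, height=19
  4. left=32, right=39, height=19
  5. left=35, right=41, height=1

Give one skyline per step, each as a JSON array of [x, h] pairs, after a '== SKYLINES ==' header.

== SKYLINES ==
[[29,16],[35,0]]
[[2,2],[3,0],[29,16],[35,0]]
[[2,19],[16,0],[29,16],[35,0]]
[[2,19],[16,0],[29,16],[32,19],[39,0]]
[[2,19],[16,0],[29,16],[32,19],[39,1],[41,0]]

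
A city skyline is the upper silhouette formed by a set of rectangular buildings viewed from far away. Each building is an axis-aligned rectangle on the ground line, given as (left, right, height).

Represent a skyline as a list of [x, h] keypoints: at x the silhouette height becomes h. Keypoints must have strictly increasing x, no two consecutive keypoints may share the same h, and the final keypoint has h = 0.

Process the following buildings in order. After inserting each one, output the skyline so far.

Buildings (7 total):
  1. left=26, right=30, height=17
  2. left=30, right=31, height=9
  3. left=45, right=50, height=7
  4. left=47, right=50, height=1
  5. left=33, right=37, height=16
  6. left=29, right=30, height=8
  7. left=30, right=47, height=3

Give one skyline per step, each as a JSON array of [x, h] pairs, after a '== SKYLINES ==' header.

== SKYLINES ==
[[26,17],[30,0]]
[[26,17],[30,9],[31,0]]
[[26,17],[30,9],[31,0],[45,7],[50,0]]
[[26,17],[30,9],[31,0],[45,7],[50,0]]
[[26,17],[30,9],[31,0],[33,16],[37,0],[45,7],[50,0]]
[[26,17],[30,9],[31,0],[33,16],[37,0],[45,7],[50,0]]
[[26,17],[30,9],[31,3],[33,16],[37,3],[45,7],[50,0]]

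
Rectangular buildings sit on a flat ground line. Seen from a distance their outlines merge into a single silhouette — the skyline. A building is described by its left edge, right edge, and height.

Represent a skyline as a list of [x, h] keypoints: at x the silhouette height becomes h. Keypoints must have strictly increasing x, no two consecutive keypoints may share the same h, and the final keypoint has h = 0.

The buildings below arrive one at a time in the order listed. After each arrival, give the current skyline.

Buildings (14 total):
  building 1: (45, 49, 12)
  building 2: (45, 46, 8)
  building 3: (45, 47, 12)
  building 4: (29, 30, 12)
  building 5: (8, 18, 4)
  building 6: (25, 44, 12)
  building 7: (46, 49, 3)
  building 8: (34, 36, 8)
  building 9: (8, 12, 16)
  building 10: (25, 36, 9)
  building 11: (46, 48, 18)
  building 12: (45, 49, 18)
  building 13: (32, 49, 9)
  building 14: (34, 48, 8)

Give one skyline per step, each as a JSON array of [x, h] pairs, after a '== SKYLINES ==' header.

== SKYLINES ==
[[45,12],[49,0]]
[[45,12],[49,0]]
[[45,12],[49,0]]
[[29,12],[30,0],[45,12],[49,0]]
[[8,4],[18,0],[29,12],[30,0],[45,12],[49,0]]
[[8,4],[18,0],[25,12],[44,0],[45,12],[49,0]]
[[8,4],[18,0],[25,12],[44,0],[45,12],[49,0]]
[[8,4],[18,0],[25,12],[44,0],[45,12],[49,0]]
[[8,16],[12,4],[18,0],[25,12],[44,0],[45,12],[49,0]]
[[8,16],[12,4],[18,0],[25,12],[44,0],[45,12],[49,0]]
[[8,16],[12,4],[18,0],[25,12],[44,0],[45,12],[46,18],[48,12],[49,0]]
[[8,16],[12,4],[18,0],[25,12],[44,0],[45,18],[49,0]]
[[8,16],[12,4],[18,0],[25,12],[44,9],[45,18],[49,0]]
[[8,16],[12,4],[18,0],[25,12],[44,9],[45,18],[49,0]]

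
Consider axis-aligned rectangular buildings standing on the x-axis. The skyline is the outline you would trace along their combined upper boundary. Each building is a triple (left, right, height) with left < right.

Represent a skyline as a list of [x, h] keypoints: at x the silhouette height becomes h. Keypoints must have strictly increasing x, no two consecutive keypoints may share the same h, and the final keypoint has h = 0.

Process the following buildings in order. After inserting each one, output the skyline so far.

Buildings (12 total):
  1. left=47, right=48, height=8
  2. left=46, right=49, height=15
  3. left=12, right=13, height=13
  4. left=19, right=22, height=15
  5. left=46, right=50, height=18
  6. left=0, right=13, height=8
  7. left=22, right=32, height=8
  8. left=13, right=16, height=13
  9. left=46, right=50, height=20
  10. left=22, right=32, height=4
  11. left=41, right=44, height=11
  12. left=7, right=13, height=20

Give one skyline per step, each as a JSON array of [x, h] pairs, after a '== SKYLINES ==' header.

== SKYLINES ==
[[47,8],[48,0]]
[[46,15],[49,0]]
[[12,13],[13,0],[46,15],[49,0]]
[[12,13],[13,0],[19,15],[22,0],[46,15],[49,0]]
[[12,13],[13,0],[19,15],[22,0],[46,18],[50,0]]
[[0,8],[12,13],[13,0],[19,15],[22,0],[46,18],[50,0]]
[[0,8],[12,13],[13,0],[19,15],[22,8],[32,0],[46,18],[50,0]]
[[0,8],[12,13],[16,0],[19,15],[22,8],[32,0],[46,18],[50,0]]
[[0,8],[12,13],[16,0],[19,15],[22,8],[32,0],[46,20],[50,0]]
[[0,8],[12,13],[16,0],[19,15],[22,8],[32,0],[46,20],[50,0]]
[[0,8],[12,13],[16,0],[19,15],[22,8],[32,0],[41,11],[44,0],[46,20],[50,0]]
[[0,8],[7,20],[13,13],[16,0],[19,15],[22,8],[32,0],[41,11],[44,0],[46,20],[50,0]]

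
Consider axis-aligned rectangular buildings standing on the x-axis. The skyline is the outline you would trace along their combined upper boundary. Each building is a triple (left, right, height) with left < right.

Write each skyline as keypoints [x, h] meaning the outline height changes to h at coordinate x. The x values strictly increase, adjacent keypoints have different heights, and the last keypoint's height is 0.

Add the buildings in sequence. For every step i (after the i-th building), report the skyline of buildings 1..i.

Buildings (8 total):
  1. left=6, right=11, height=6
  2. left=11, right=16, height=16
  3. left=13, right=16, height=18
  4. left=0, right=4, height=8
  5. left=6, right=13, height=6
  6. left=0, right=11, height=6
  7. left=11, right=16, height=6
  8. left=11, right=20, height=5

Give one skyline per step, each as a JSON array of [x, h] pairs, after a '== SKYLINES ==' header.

== SKYLINES ==
[[6,6],[11,0]]
[[6,6],[11,16],[16,0]]
[[6,6],[11,16],[13,18],[16,0]]
[[0,8],[4,0],[6,6],[11,16],[13,18],[16,0]]
[[0,8],[4,0],[6,6],[11,16],[13,18],[16,0]]
[[0,8],[4,6],[11,16],[13,18],[16,0]]
[[0,8],[4,6],[11,16],[13,18],[16,0]]
[[0,8],[4,6],[11,16],[13,18],[16,5],[20,0]]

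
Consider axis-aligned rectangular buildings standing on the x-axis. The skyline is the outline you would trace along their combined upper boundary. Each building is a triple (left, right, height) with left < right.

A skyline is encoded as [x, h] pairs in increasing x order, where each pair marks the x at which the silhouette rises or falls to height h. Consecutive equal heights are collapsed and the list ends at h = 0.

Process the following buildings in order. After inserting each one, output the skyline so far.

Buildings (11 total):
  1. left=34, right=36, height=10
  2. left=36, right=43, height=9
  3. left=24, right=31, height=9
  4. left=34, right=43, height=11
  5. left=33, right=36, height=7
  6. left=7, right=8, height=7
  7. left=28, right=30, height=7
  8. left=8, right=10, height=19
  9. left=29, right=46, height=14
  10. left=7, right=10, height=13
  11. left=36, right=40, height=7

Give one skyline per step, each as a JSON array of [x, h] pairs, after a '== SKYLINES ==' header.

== SKYLINES ==
[[34,10],[36,0]]
[[34,10],[36,9],[43,0]]
[[24,9],[31,0],[34,10],[36,9],[43,0]]
[[24,9],[31,0],[34,11],[43,0]]
[[24,9],[31,0],[33,7],[34,11],[43,0]]
[[7,7],[8,0],[24,9],[31,0],[33,7],[34,11],[43,0]]
[[7,7],[8,0],[24,9],[31,0],[33,7],[34,11],[43,0]]
[[7,7],[8,19],[10,0],[24,9],[31,0],[33,7],[34,11],[43,0]]
[[7,7],[8,19],[10,0],[24,9],[29,14],[46,0]]
[[7,13],[8,19],[10,0],[24,9],[29,14],[46,0]]
[[7,13],[8,19],[10,0],[24,9],[29,14],[46,0]]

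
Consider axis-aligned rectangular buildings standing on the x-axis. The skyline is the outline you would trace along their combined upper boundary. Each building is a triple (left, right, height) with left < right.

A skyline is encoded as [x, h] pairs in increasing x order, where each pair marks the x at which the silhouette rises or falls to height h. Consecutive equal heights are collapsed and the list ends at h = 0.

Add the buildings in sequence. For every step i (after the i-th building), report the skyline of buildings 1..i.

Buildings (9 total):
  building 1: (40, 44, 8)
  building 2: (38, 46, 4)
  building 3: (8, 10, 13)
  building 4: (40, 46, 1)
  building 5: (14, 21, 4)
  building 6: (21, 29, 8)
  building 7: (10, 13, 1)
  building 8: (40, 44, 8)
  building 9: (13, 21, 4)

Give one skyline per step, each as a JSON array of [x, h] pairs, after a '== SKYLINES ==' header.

== SKYLINES ==
[[40,8],[44,0]]
[[38,4],[40,8],[44,4],[46,0]]
[[8,13],[10,0],[38,4],[40,8],[44,4],[46,0]]
[[8,13],[10,0],[38,4],[40,8],[44,4],[46,0]]
[[8,13],[10,0],[14,4],[21,0],[38,4],[40,8],[44,4],[46,0]]
[[8,13],[10,0],[14,4],[21,8],[29,0],[38,4],[40,8],[44,4],[46,0]]
[[8,13],[10,1],[13,0],[14,4],[21,8],[29,0],[38,4],[40,8],[44,4],[46,0]]
[[8,13],[10,1],[13,0],[14,4],[21,8],[29,0],[38,4],[40,8],[44,4],[46,0]]
[[8,13],[10,1],[13,4],[21,8],[29,0],[38,4],[40,8],[44,4],[46,0]]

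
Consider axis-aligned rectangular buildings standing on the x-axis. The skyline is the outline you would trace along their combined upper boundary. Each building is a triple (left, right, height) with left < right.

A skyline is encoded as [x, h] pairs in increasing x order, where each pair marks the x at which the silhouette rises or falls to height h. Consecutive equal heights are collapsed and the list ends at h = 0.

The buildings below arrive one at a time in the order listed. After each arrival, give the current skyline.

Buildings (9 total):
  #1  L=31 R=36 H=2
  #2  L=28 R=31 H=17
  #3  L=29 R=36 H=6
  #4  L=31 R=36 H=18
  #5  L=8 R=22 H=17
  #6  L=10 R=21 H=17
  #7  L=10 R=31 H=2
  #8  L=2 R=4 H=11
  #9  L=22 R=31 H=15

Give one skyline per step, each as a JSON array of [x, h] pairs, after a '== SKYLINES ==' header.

== SKYLINES ==
[[31,2],[36,0]]
[[28,17],[31,2],[36,0]]
[[28,17],[31,6],[36,0]]
[[28,17],[31,18],[36,0]]
[[8,17],[22,0],[28,17],[31,18],[36,0]]
[[8,17],[22,0],[28,17],[31,18],[36,0]]
[[8,17],[22,2],[28,17],[31,18],[36,0]]
[[2,11],[4,0],[8,17],[22,2],[28,17],[31,18],[36,0]]
[[2,11],[4,0],[8,17],[22,15],[28,17],[31,18],[36,0]]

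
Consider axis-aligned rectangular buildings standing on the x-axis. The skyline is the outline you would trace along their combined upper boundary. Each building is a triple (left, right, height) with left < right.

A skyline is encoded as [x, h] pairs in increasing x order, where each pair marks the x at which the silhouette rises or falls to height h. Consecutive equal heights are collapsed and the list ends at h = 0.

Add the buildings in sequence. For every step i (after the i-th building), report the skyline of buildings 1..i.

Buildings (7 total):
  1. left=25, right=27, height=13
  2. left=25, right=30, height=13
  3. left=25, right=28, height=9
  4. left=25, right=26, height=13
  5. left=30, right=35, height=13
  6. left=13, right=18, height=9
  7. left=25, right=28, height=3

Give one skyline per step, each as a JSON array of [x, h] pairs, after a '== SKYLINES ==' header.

== SKYLINES ==
[[25,13],[27,0]]
[[25,13],[30,0]]
[[25,13],[30,0]]
[[25,13],[30,0]]
[[25,13],[35,0]]
[[13,9],[18,0],[25,13],[35,0]]
[[13,9],[18,0],[25,13],[35,0]]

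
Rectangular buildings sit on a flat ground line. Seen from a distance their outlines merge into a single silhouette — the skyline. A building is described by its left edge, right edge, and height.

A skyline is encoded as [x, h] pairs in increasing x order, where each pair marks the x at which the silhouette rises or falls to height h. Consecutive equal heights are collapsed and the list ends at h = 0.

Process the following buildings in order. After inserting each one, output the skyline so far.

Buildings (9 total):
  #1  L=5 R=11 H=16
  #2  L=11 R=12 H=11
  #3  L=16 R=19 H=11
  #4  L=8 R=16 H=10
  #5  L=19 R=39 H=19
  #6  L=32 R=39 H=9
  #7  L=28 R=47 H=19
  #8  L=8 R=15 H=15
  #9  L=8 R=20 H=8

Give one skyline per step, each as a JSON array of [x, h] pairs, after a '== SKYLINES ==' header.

== SKYLINES ==
[[5,16],[11,0]]
[[5,16],[11,11],[12,0]]
[[5,16],[11,11],[12,0],[16,11],[19,0]]
[[5,16],[11,11],[12,10],[16,11],[19,0]]
[[5,16],[11,11],[12,10],[16,11],[19,19],[39,0]]
[[5,16],[11,11],[12,10],[16,11],[19,19],[39,0]]
[[5,16],[11,11],[12,10],[16,11],[19,19],[47,0]]
[[5,16],[11,15],[15,10],[16,11],[19,19],[47,0]]
[[5,16],[11,15],[15,10],[16,11],[19,19],[47,0]]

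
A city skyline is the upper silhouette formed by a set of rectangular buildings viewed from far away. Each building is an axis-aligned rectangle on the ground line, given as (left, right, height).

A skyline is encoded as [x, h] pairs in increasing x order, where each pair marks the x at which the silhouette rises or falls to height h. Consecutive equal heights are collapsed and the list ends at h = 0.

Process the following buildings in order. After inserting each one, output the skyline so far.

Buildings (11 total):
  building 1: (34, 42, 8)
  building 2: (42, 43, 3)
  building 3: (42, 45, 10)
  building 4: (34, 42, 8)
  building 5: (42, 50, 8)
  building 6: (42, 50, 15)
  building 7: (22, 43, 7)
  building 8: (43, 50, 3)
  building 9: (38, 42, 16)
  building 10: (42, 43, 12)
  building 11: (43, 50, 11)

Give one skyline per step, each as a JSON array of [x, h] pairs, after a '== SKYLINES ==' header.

== SKYLINES ==
[[34,8],[42,0]]
[[34,8],[42,3],[43,0]]
[[34,8],[42,10],[45,0]]
[[34,8],[42,10],[45,0]]
[[34,8],[42,10],[45,8],[50,0]]
[[34,8],[42,15],[50,0]]
[[22,7],[34,8],[42,15],[50,0]]
[[22,7],[34,8],[42,15],[50,0]]
[[22,7],[34,8],[38,16],[42,15],[50,0]]
[[22,7],[34,8],[38,16],[42,15],[50,0]]
[[22,7],[34,8],[38,16],[42,15],[50,0]]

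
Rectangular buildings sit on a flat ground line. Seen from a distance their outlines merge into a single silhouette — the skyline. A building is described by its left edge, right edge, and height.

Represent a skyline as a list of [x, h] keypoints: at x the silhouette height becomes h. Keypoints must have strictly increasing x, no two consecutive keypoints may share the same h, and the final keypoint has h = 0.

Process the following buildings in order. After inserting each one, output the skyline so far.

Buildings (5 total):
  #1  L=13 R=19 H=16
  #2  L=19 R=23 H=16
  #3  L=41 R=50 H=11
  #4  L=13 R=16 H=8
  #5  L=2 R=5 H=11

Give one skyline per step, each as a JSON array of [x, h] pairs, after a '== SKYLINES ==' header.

== SKYLINES ==
[[13,16],[19,0]]
[[13,16],[23,0]]
[[13,16],[23,0],[41,11],[50,0]]
[[13,16],[23,0],[41,11],[50,0]]
[[2,11],[5,0],[13,16],[23,0],[41,11],[50,0]]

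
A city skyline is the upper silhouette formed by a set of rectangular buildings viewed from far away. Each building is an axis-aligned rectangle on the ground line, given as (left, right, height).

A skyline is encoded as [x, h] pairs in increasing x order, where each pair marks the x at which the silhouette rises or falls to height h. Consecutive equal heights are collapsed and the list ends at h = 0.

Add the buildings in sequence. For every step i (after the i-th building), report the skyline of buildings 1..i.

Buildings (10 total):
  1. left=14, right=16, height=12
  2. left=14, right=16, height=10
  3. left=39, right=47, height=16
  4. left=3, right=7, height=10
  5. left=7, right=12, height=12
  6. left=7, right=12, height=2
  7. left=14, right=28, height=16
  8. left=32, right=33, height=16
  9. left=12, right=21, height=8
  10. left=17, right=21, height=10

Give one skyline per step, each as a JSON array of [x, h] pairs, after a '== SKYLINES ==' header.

== SKYLINES ==
[[14,12],[16,0]]
[[14,12],[16,0]]
[[14,12],[16,0],[39,16],[47,0]]
[[3,10],[7,0],[14,12],[16,0],[39,16],[47,0]]
[[3,10],[7,12],[12,0],[14,12],[16,0],[39,16],[47,0]]
[[3,10],[7,12],[12,0],[14,12],[16,0],[39,16],[47,0]]
[[3,10],[7,12],[12,0],[14,16],[28,0],[39,16],[47,0]]
[[3,10],[7,12],[12,0],[14,16],[28,0],[32,16],[33,0],[39,16],[47,0]]
[[3,10],[7,12],[12,8],[14,16],[28,0],[32,16],[33,0],[39,16],[47,0]]
[[3,10],[7,12],[12,8],[14,16],[28,0],[32,16],[33,0],[39,16],[47,0]]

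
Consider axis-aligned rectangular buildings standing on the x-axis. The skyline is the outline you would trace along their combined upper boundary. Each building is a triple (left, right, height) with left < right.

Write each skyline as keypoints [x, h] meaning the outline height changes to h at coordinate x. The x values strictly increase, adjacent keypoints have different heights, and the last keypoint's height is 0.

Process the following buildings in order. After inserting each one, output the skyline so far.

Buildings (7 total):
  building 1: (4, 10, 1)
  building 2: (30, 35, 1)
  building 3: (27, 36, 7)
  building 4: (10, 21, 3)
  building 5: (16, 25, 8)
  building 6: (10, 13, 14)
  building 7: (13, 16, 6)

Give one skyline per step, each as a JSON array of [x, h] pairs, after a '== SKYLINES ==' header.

== SKYLINES ==
[[4,1],[10,0]]
[[4,1],[10,0],[30,1],[35,0]]
[[4,1],[10,0],[27,7],[36,0]]
[[4,1],[10,3],[21,0],[27,7],[36,0]]
[[4,1],[10,3],[16,8],[25,0],[27,7],[36,0]]
[[4,1],[10,14],[13,3],[16,8],[25,0],[27,7],[36,0]]
[[4,1],[10,14],[13,6],[16,8],[25,0],[27,7],[36,0]]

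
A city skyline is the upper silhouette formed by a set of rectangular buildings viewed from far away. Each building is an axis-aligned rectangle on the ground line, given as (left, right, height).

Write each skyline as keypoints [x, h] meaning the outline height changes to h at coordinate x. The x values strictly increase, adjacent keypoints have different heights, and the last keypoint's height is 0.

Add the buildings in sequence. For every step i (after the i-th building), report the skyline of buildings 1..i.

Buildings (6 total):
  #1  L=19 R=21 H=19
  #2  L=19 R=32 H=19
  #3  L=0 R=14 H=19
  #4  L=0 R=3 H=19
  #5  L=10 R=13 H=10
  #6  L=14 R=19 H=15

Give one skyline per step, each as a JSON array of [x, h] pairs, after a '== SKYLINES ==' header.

== SKYLINES ==
[[19,19],[21,0]]
[[19,19],[32,0]]
[[0,19],[14,0],[19,19],[32,0]]
[[0,19],[14,0],[19,19],[32,0]]
[[0,19],[14,0],[19,19],[32,0]]
[[0,19],[14,15],[19,19],[32,0]]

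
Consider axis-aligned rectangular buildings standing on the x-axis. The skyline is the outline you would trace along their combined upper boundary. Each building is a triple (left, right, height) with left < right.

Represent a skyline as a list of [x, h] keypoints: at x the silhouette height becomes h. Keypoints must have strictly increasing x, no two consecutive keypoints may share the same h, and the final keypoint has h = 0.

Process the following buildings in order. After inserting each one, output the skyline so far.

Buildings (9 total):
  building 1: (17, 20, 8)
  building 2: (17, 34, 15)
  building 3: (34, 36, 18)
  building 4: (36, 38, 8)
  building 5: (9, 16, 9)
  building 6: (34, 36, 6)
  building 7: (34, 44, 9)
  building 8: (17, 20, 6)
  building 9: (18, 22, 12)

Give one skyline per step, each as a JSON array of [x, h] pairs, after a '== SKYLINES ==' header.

== SKYLINES ==
[[17,8],[20,0]]
[[17,15],[34,0]]
[[17,15],[34,18],[36,0]]
[[17,15],[34,18],[36,8],[38,0]]
[[9,9],[16,0],[17,15],[34,18],[36,8],[38,0]]
[[9,9],[16,0],[17,15],[34,18],[36,8],[38,0]]
[[9,9],[16,0],[17,15],[34,18],[36,9],[44,0]]
[[9,9],[16,0],[17,15],[34,18],[36,9],[44,0]]
[[9,9],[16,0],[17,15],[34,18],[36,9],[44,0]]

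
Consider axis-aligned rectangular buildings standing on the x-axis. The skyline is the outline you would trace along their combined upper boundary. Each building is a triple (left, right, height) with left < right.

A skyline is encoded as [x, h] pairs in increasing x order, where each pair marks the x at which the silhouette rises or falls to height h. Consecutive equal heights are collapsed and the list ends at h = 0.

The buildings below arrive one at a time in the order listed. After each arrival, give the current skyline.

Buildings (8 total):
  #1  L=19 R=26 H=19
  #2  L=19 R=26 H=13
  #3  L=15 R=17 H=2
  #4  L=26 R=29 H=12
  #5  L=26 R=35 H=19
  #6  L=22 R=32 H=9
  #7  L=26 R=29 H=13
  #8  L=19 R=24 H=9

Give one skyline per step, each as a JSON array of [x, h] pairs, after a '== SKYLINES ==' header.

== SKYLINES ==
[[19,19],[26,0]]
[[19,19],[26,0]]
[[15,2],[17,0],[19,19],[26,0]]
[[15,2],[17,0],[19,19],[26,12],[29,0]]
[[15,2],[17,0],[19,19],[35,0]]
[[15,2],[17,0],[19,19],[35,0]]
[[15,2],[17,0],[19,19],[35,0]]
[[15,2],[17,0],[19,19],[35,0]]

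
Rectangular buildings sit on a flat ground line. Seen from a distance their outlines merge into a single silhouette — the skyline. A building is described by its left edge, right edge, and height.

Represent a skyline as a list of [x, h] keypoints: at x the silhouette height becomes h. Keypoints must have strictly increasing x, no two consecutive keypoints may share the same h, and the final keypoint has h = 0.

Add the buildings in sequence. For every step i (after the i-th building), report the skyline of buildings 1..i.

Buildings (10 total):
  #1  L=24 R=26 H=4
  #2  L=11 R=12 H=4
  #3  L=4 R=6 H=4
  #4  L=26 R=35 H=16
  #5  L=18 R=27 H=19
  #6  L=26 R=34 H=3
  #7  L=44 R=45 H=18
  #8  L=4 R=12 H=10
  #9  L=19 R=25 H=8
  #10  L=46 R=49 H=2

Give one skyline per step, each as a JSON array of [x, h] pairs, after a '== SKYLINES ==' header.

== SKYLINES ==
[[24,4],[26,0]]
[[11,4],[12,0],[24,4],[26,0]]
[[4,4],[6,0],[11,4],[12,0],[24,4],[26,0]]
[[4,4],[6,0],[11,4],[12,0],[24,4],[26,16],[35,0]]
[[4,4],[6,0],[11,4],[12,0],[18,19],[27,16],[35,0]]
[[4,4],[6,0],[11,4],[12,0],[18,19],[27,16],[35,0]]
[[4,4],[6,0],[11,4],[12,0],[18,19],[27,16],[35,0],[44,18],[45,0]]
[[4,10],[12,0],[18,19],[27,16],[35,0],[44,18],[45,0]]
[[4,10],[12,0],[18,19],[27,16],[35,0],[44,18],[45,0]]
[[4,10],[12,0],[18,19],[27,16],[35,0],[44,18],[45,0],[46,2],[49,0]]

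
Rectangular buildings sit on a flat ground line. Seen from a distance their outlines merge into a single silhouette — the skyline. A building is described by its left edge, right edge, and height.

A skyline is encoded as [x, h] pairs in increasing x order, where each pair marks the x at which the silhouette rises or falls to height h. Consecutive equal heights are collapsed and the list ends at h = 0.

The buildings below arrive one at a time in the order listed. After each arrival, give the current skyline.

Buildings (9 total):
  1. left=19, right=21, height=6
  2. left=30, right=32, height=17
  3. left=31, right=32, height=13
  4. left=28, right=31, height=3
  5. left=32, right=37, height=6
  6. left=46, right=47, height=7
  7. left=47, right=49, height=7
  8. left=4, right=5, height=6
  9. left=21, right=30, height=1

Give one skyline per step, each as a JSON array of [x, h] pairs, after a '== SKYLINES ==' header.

== SKYLINES ==
[[19,6],[21,0]]
[[19,6],[21,0],[30,17],[32,0]]
[[19,6],[21,0],[30,17],[32,0]]
[[19,6],[21,0],[28,3],[30,17],[32,0]]
[[19,6],[21,0],[28,3],[30,17],[32,6],[37,0]]
[[19,6],[21,0],[28,3],[30,17],[32,6],[37,0],[46,7],[47,0]]
[[19,6],[21,0],[28,3],[30,17],[32,6],[37,0],[46,7],[49,0]]
[[4,6],[5,0],[19,6],[21,0],[28,3],[30,17],[32,6],[37,0],[46,7],[49,0]]
[[4,6],[5,0],[19,6],[21,1],[28,3],[30,17],[32,6],[37,0],[46,7],[49,0]]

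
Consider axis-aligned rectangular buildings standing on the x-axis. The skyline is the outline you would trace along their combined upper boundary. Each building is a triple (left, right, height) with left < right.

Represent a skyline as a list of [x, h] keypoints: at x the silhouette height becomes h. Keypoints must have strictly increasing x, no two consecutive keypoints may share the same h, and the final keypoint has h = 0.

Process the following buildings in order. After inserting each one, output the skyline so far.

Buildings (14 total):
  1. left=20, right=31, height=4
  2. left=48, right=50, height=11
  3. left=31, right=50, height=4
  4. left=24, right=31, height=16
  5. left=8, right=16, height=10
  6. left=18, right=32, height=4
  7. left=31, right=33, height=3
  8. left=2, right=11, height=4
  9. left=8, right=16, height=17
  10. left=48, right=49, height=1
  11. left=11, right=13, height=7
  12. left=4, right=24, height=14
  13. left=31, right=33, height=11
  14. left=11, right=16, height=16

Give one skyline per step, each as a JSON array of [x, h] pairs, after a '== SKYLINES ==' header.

== SKYLINES ==
[[20,4],[31,0]]
[[20,4],[31,0],[48,11],[50,0]]
[[20,4],[48,11],[50,0]]
[[20,4],[24,16],[31,4],[48,11],[50,0]]
[[8,10],[16,0],[20,4],[24,16],[31,4],[48,11],[50,0]]
[[8,10],[16,0],[18,4],[24,16],[31,4],[48,11],[50,0]]
[[8,10],[16,0],[18,4],[24,16],[31,4],[48,11],[50,0]]
[[2,4],[8,10],[16,0],[18,4],[24,16],[31,4],[48,11],[50,0]]
[[2,4],[8,17],[16,0],[18,4],[24,16],[31,4],[48,11],[50,0]]
[[2,4],[8,17],[16,0],[18,4],[24,16],[31,4],[48,11],[50,0]]
[[2,4],[8,17],[16,0],[18,4],[24,16],[31,4],[48,11],[50,0]]
[[2,4],[4,14],[8,17],[16,14],[24,16],[31,4],[48,11],[50,0]]
[[2,4],[4,14],[8,17],[16,14],[24,16],[31,11],[33,4],[48,11],[50,0]]
[[2,4],[4,14],[8,17],[16,14],[24,16],[31,11],[33,4],[48,11],[50,0]]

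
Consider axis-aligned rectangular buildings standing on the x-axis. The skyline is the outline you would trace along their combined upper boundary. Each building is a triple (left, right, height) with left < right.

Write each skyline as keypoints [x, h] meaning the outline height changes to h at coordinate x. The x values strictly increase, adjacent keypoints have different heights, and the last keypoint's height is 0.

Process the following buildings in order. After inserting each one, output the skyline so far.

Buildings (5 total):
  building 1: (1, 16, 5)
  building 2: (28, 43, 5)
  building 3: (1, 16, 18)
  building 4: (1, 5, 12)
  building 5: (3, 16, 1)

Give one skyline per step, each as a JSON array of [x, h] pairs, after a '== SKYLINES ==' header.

== SKYLINES ==
[[1,5],[16,0]]
[[1,5],[16,0],[28,5],[43,0]]
[[1,18],[16,0],[28,5],[43,0]]
[[1,18],[16,0],[28,5],[43,0]]
[[1,18],[16,0],[28,5],[43,0]]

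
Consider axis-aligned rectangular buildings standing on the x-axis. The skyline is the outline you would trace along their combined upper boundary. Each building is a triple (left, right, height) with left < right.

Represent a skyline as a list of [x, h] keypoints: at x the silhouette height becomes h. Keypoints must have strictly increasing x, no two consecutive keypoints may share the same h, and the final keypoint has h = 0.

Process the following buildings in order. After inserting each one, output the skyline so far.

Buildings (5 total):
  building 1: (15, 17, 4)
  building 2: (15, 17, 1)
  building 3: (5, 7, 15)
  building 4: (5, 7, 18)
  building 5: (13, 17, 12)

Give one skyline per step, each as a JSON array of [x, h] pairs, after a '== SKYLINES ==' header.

== SKYLINES ==
[[15,4],[17,0]]
[[15,4],[17,0]]
[[5,15],[7,0],[15,4],[17,0]]
[[5,18],[7,0],[15,4],[17,0]]
[[5,18],[7,0],[13,12],[17,0]]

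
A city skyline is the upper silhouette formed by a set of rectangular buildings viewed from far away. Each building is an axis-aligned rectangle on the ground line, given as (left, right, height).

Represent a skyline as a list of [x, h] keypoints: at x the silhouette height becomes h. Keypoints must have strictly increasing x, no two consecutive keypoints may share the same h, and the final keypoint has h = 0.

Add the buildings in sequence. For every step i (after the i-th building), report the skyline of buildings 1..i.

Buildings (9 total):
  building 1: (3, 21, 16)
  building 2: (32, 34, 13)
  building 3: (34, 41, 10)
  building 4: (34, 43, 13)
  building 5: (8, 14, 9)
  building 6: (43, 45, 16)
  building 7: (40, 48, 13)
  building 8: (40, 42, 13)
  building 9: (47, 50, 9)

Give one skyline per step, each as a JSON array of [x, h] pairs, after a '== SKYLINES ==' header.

== SKYLINES ==
[[3,16],[21,0]]
[[3,16],[21,0],[32,13],[34,0]]
[[3,16],[21,0],[32,13],[34,10],[41,0]]
[[3,16],[21,0],[32,13],[43,0]]
[[3,16],[21,0],[32,13],[43,0]]
[[3,16],[21,0],[32,13],[43,16],[45,0]]
[[3,16],[21,0],[32,13],[43,16],[45,13],[48,0]]
[[3,16],[21,0],[32,13],[43,16],[45,13],[48,0]]
[[3,16],[21,0],[32,13],[43,16],[45,13],[48,9],[50,0]]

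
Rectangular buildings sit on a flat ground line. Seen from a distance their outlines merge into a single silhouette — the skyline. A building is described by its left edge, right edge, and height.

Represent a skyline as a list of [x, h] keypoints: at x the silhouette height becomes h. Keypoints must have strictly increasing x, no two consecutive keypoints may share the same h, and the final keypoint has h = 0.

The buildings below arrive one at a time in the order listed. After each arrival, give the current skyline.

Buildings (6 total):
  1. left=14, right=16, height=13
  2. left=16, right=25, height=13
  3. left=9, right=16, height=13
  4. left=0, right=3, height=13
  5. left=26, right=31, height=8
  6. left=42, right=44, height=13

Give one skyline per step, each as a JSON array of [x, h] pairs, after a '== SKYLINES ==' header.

== SKYLINES ==
[[14,13],[16,0]]
[[14,13],[25,0]]
[[9,13],[25,0]]
[[0,13],[3,0],[9,13],[25,0]]
[[0,13],[3,0],[9,13],[25,0],[26,8],[31,0]]
[[0,13],[3,0],[9,13],[25,0],[26,8],[31,0],[42,13],[44,0]]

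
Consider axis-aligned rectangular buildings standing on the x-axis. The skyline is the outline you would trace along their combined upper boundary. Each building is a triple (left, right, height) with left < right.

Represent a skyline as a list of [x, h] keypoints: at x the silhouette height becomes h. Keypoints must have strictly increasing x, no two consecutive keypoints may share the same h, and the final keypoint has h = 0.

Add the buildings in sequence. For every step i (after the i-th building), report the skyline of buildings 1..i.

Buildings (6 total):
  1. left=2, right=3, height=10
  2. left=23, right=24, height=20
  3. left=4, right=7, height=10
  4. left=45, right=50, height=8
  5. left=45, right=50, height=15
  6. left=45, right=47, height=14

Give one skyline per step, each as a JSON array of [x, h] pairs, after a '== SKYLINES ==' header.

== SKYLINES ==
[[2,10],[3,0]]
[[2,10],[3,0],[23,20],[24,0]]
[[2,10],[3,0],[4,10],[7,0],[23,20],[24,0]]
[[2,10],[3,0],[4,10],[7,0],[23,20],[24,0],[45,8],[50,0]]
[[2,10],[3,0],[4,10],[7,0],[23,20],[24,0],[45,15],[50,0]]
[[2,10],[3,0],[4,10],[7,0],[23,20],[24,0],[45,15],[50,0]]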